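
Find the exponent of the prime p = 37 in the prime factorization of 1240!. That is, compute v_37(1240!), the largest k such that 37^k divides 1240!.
v_37(1240!) = 33

Legendre's formula: v_p(n!) = Σ_{k ≥ 1} ⌊n / p^k⌋. For p = 37, n = 1240, the terms are:
  ⌊1240/37^1⌋ = ⌊1240/37⌋ = 33
(the next term ⌊1240/37^2⌋ = 0, terminating the sum). Summing: v_37(1240!) = 33 = 33.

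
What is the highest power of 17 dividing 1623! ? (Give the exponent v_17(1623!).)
v_17(1623!) = 100

Legendre's formula: v_p(n!) = Σ_{k ≥ 1} ⌊n / p^k⌋. For p = 17, n = 1623, the terms are:
  ⌊1623/17^1⌋ = ⌊1623/17⌋ = 95
  ⌊1623/17^2⌋ = ⌊1623/289⌋ = 5
(the next term ⌊1623/17^3⌋ = 0, terminating the sum). Summing: v_17(1623!) = 95 + 5 = 100.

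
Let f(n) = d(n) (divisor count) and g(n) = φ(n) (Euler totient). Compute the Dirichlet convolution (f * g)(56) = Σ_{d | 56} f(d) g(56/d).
(d * φ)(56) = 120

Divisors of 56: [1, 2, 4, 7, 8, 14, 28, 56]. For each d | 56:
  d = 1: d(1) · φ(56/1) = 1 · 24 = 24
  d = 2: d(2) · φ(56/2) = 2 · 12 = 24
  d = 4: d(4) · φ(56/4) = 3 · 6 = 18
  d = 7: d(7) · φ(56/7) = 2 · 4 = 8
  d = 8: d(8) · φ(56/8) = 4 · 6 = 24
  d = 14: d(14) · φ(56/14) = 4 · 2 = 8
  d = 28: d(28) · φ(56/28) = 6 · 1 = 6
  d = 56: d(56) · φ(56/56) = 8 · 1 = 8
Summing: (d * φ)(56) = 24 + 24 + 18 + 8 + 24 + 8 + 6 + 8 = 120.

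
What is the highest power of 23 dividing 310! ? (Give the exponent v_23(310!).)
v_23(310!) = 13

Legendre's formula: v_p(n!) = Σ_{k ≥ 1} ⌊n / p^k⌋. For p = 23, n = 310, the terms are:
  ⌊310/23^1⌋ = ⌊310/23⌋ = 13
(the next term ⌊310/23^2⌋ = 0, terminating the sum). Summing: v_23(310!) = 13 = 13.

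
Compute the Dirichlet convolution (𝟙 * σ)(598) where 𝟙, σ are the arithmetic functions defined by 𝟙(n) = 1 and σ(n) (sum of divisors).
(𝟙 * σ)(598) = 1500

Divisors of 598: [1, 2, 13, 23, 26, 46, 299, 598]. For each d | 598:
  d = 1: 𝟙(1) · σ(598/1) = 1 · 1008 = 1008
  d = 2: 𝟙(2) · σ(598/2) = 1 · 336 = 336
  d = 13: 𝟙(13) · σ(598/13) = 1 · 72 = 72
  d = 23: 𝟙(23) · σ(598/23) = 1 · 42 = 42
  d = 26: 𝟙(26) · σ(598/26) = 1 · 24 = 24
  d = 46: 𝟙(46) · σ(598/46) = 1 · 14 = 14
  d = 299: 𝟙(299) · σ(598/299) = 1 · 3 = 3
  d = 598: 𝟙(598) · σ(598/598) = 1 · 1 = 1
Summing: (𝟙 * σ)(598) = 1008 + 336 + 72 + 42 + 24 + 14 + 3 + 1 = 1500.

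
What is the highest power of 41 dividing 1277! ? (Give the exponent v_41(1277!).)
v_41(1277!) = 31

Legendre's formula: v_p(n!) = Σ_{k ≥ 1} ⌊n / p^k⌋. For p = 41, n = 1277, the terms are:
  ⌊1277/41^1⌋ = ⌊1277/41⌋ = 31
(the next term ⌊1277/41^2⌋ = 0, terminating the sum). Summing: v_41(1277!) = 31 = 31.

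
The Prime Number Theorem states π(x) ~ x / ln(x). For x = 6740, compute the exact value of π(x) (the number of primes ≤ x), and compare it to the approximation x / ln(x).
π(6740) = 869;  x/ln(x) ≈ 764.54;  relative error ≈ 12.02%.

Directly count primes up to 6740: π(6740) = 869. The PNT approximation gives 6740/ln(6740) ≈ 6740/8.81582 ≈ 764.54. Relative error (π(x) − x/ln(x)) / π(x) ≈ 12.02%; the approximation is known to undercount slightly (Li(x) is a better estimate).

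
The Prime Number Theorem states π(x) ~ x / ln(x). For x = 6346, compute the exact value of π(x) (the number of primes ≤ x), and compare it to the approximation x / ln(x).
π(6346) = 826;  x/ln(x) ≈ 724.79;  relative error ≈ 12.25%.

Directly count primes up to 6346: π(6346) = 826. The PNT approximation gives 6346/ln(6346) ≈ 6346/8.75558 ≈ 724.79. Relative error (π(x) − x/ln(x)) / π(x) ≈ 12.25%; the approximation is known to undercount slightly (Li(x) is a better estimate).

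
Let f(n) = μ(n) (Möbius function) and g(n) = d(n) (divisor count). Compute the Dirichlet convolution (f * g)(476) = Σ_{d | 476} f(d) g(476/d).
(μ * d)(476) = 1

Divisors of 476: [1, 2, 4, 7, 14, 17, 28, 34, 68, 119, 238, 476]. For each d | 476:
  d = 1: μ(1) · d(476/1) = 1 · 12 = 12
  d = 2: μ(2) · d(476/2) = -1 · 8 = -8
  d = 4: μ(4) · d(476/4) = 0 · 4 = 0
  d = 7: μ(7) · d(476/7) = -1 · 6 = -6
  d = 14: μ(14) · d(476/14) = 1 · 4 = 4
  d = 17: μ(17) · d(476/17) = -1 · 6 = -6
  d = 28: μ(28) · d(476/28) = 0 · 2 = 0
  d = 34: μ(34) · d(476/34) = 1 · 4 = 4
  d = 68: μ(68) · d(476/68) = 0 · 2 = 0
  d = 119: μ(119) · d(476/119) = 1 · 3 = 3
  d = 238: μ(238) · d(476/238) = -1 · 2 = -2
  d = 476: μ(476) · d(476/476) = 0 · 1 = 0
Summing: (μ * d)(476) = 12 + -8 + 0 + -6 + 4 + -6 + 0 + 4 + 0 + 3 + -2 + 0 = 1.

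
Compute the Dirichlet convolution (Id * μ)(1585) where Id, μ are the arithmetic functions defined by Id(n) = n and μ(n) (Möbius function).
(Id * μ)(1585) = 1264

Divisors of 1585: [1, 5, 317, 1585]. For each d | 1585:
  d = 1: Id(1) · μ(1585/1) = 1 · 1 = 1
  d = 5: Id(5) · μ(1585/5) = 5 · -1 = -5
  d = 317: Id(317) · μ(1585/317) = 317 · -1 = -317
  d = 1585: Id(1585) · μ(1585/1585) = 1585 · 1 = 1585
Summing: (Id * μ)(1585) = 1 + -5 + -317 + 1585 = 1264.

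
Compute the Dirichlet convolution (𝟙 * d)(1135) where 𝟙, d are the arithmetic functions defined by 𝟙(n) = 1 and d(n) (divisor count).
(𝟙 * d)(1135) = 9

Divisors of 1135: [1, 5, 227, 1135]. For each d | 1135:
  d = 1: 𝟙(1) · d(1135/1) = 1 · 4 = 4
  d = 5: 𝟙(5) · d(1135/5) = 1 · 2 = 2
  d = 227: 𝟙(227) · d(1135/227) = 1 · 2 = 2
  d = 1135: 𝟙(1135) · d(1135/1135) = 1 · 1 = 1
Summing: (𝟙 * d)(1135) = 4 + 2 + 2 + 1 = 9.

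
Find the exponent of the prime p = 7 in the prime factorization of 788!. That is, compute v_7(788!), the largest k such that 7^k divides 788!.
v_7(788!) = 130

Legendre's formula: v_p(n!) = Σ_{k ≥ 1} ⌊n / p^k⌋. For p = 7, n = 788, the terms are:
  ⌊788/7^1⌋ = ⌊788/7⌋ = 112
  ⌊788/7^2⌋ = ⌊788/49⌋ = 16
  ⌊788/7^3⌋ = ⌊788/343⌋ = 2
(the next term ⌊788/7^4⌋ = 0, terminating the sum). Summing: v_7(788!) = 112 + 16 + 2 = 130.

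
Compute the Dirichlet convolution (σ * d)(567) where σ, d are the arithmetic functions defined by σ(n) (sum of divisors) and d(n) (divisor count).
(σ * d)(567) = 2610

Divisors of 567: [1, 3, 7, 9, 21, 27, 63, 81, 189, 567]. For each d | 567:
  d = 1: σ(1) · d(567/1) = 1 · 10 = 10
  d = 3: σ(3) · d(567/3) = 4 · 8 = 32
  d = 7: σ(7) · d(567/7) = 8 · 5 = 40
  d = 9: σ(9) · d(567/9) = 13 · 6 = 78
  d = 21: σ(21) · d(567/21) = 32 · 4 = 128
  d = 27: σ(27) · d(567/27) = 40 · 4 = 160
  d = 63: σ(63) · d(567/63) = 104 · 3 = 312
  d = 81: σ(81) · d(567/81) = 121 · 2 = 242
  d = 189: σ(189) · d(567/189) = 320 · 2 = 640
  d = 567: σ(567) · d(567/567) = 968 · 1 = 968
Summing: (σ * d)(567) = 10 + 32 + 40 + 78 + 128 + 160 + 312 + 242 + 640 + 968 = 2610.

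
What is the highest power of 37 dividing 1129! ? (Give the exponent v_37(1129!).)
v_37(1129!) = 30

Legendre's formula: v_p(n!) = Σ_{k ≥ 1} ⌊n / p^k⌋. For p = 37, n = 1129, the terms are:
  ⌊1129/37^1⌋ = ⌊1129/37⌋ = 30
(the next term ⌊1129/37^2⌋ = 0, terminating the sum). Summing: v_37(1129!) = 30 = 30.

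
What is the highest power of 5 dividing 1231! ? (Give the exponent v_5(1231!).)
v_5(1231!) = 305

Legendre's formula: v_p(n!) = Σ_{k ≥ 1} ⌊n / p^k⌋. For p = 5, n = 1231, the terms are:
  ⌊1231/5^1⌋ = ⌊1231/5⌋ = 246
  ⌊1231/5^2⌋ = ⌊1231/25⌋ = 49
  ⌊1231/5^3⌋ = ⌊1231/125⌋ = 9
  ⌊1231/5^4⌋ = ⌊1231/625⌋ = 1
(the next term ⌊1231/5^5⌋ = 0, terminating the sum). Summing: v_5(1231!) = 246 + 49 + 9 + 1 = 305.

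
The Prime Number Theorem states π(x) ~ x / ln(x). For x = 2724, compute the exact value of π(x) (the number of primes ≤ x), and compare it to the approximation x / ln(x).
π(2724) = 397;  x/ln(x) ≈ 344.38;  relative error ≈ 13.25%.

Directly count primes up to 2724: π(2724) = 397. The PNT approximation gives 2724/ln(2724) ≈ 2724/7.90986 ≈ 344.38. Relative error (π(x) − x/ln(x)) / π(x) ≈ 13.25%; the approximation is known to undercount slightly (Li(x) is a better estimate).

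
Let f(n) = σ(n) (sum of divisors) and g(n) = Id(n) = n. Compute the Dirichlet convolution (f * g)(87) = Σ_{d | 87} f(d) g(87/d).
(σ * Id)(87) = 413

Divisors of 87: [1, 3, 29, 87]. For each d | 87:
  d = 1: σ(1) · Id(87/1) = 1 · 87 = 87
  d = 3: σ(3) · Id(87/3) = 4 · 29 = 116
  d = 29: σ(29) · Id(87/29) = 30 · 3 = 90
  d = 87: σ(87) · Id(87/87) = 120 · 1 = 120
Summing: (σ * Id)(87) = 87 + 116 + 90 + 120 = 413.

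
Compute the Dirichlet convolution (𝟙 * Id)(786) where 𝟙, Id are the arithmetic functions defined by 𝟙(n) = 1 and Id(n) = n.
(𝟙 * Id)(786) = 1584

Divisors of 786: [1, 2, 3, 6, 131, 262, 393, 786]. For each d | 786:
  d = 1: 𝟙(1) · Id(786/1) = 1 · 786 = 786
  d = 2: 𝟙(2) · Id(786/2) = 1 · 393 = 393
  d = 3: 𝟙(3) · Id(786/3) = 1 · 262 = 262
  d = 6: 𝟙(6) · Id(786/6) = 1 · 131 = 131
  d = 131: 𝟙(131) · Id(786/131) = 1 · 6 = 6
  d = 262: 𝟙(262) · Id(786/262) = 1 · 3 = 3
  d = 393: 𝟙(393) · Id(786/393) = 1 · 2 = 2
  d = 786: 𝟙(786) · Id(786/786) = 1 · 1 = 1
Summing: (𝟙 * Id)(786) = 786 + 393 + 262 + 131 + 6 + 3 + 2 + 1 = 1584.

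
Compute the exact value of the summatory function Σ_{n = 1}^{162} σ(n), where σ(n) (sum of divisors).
Σ_{n ≤ 162} σ(n) = 21709

Compute σ(n) for each 1 ≤ n ≤ 162: σ(1) = 1, σ(2) = 3, σ(3) = 4, σ(4) = 7, σ(5) = 6, σ(6) = 12, σ(7) = 8, σ(8) = 15, σ(9) = 13, σ(10) = 18, σ(11) = 12, σ(12) = 28, σ(13) = 14, σ(14) = 24, σ(15) = 24, σ(16) = 31, σ(17) = 18, σ(18) = 39, σ(19) = 20, σ(20) = 42, σ(21) = 32, σ(22) = 36, σ(23) = 24, σ(24) = 60, σ(25) = 31, σ(26) = 42, σ(27) = 40, σ(28) = 56, σ(29) = 30, σ(30) = 72, σ(31) = 32, σ(32) = 63, σ(33) = 48, σ(34) = 54, σ(35) = 48, σ(36) = 91, σ(37) = 38, σ(38) = 60, σ(39) = 56, σ(40) = 90, σ(41) = 42, σ(42) = 96, σ(43) = 44, σ(44) = 84, σ(45) = 78, σ(46) = 72, σ(47) = 48, σ(48) = 124, σ(49) = 57, σ(50) = 93, σ(51) = 72, σ(52) = 98, σ(53) = 54, σ(54) = 120, σ(55) = 72, σ(56) = 120, σ(57) = 80, σ(58) = 90, σ(59) = 60, σ(60) = 168, σ(61) = 62, σ(62) = 96, σ(63) = 104, σ(64) = 127, σ(65) = 84, σ(66) = 144, σ(67) = 68, σ(68) = 126, σ(69) = 96, σ(70) = 144, σ(71) = 72, σ(72) = 195, σ(73) = 74, σ(74) = 114, σ(75) = 124, σ(76) = 140, σ(77) = 96, σ(78) = 168, σ(79) = 80, σ(80) = 186, σ(81) = 121, σ(82) = 126, σ(83) = 84, σ(84) = 224, σ(85) = 108, σ(86) = 132, σ(87) = 120, σ(88) = 180, σ(89) = 90, σ(90) = 234, σ(91) = 112, σ(92) = 168, σ(93) = 128, σ(94) = 144, σ(95) = 120, σ(96) = 252, σ(97) = 98, σ(98) = 171, σ(99) = 156, σ(100) = 217, σ(101) = 102, σ(102) = 216, σ(103) = 104, σ(104) = 210, σ(105) = 192, σ(106) = 162, σ(107) = 108, σ(108) = 280, σ(109) = 110, σ(110) = 216, σ(111) = 152, σ(112) = 248, σ(113) = 114, σ(114) = 240, σ(115) = 144, σ(116) = 210, σ(117) = 182, σ(118) = 180, σ(119) = 144, σ(120) = 360, σ(121) = 133, σ(122) = 186, σ(123) = 168, σ(124) = 224, σ(125) = 156, σ(126) = 312, σ(127) = 128, σ(128) = 255, σ(129) = 176, σ(130) = 252, σ(131) = 132, σ(132) = 336, σ(133) = 160, σ(134) = 204, σ(135) = 240, σ(136) = 270, σ(137) = 138, σ(138) = 288, σ(139) = 140, σ(140) = 336, σ(141) = 192, σ(142) = 216, σ(143) = 168, σ(144) = 403, σ(145) = 180, σ(146) = 222, σ(147) = 228, σ(148) = 266, σ(149) = 150, σ(150) = 372, σ(151) = 152, σ(152) = 300, σ(153) = 234, σ(154) = 288, σ(155) = 192, σ(156) = 392, σ(157) = 158, σ(158) = 240, σ(159) = 216, σ(160) = 378, σ(161) = 192, σ(162) = 363. Summing all 162 values: 21709. (Average order: Σ_{n ≤ x} σ(n) ~ (π²/12) x². For x = 162, (π²/12)·162² ≈ 21584.82.)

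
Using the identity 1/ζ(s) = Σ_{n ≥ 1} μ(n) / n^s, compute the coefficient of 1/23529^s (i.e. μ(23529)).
μ(23529) = 1

Factor n = 23529 = 3 · 11 · 23 · 31. μ(n) = 0 if any exponent ≥ 2 (not squarefree); otherwise μ(n) = (−1)^{ω(n)} where ω(n) is the number of distinct prime factors. Applying: μ(23529) = 1.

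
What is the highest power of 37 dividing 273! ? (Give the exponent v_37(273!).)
v_37(273!) = 7

Legendre's formula: v_p(n!) = Σ_{k ≥ 1} ⌊n / p^k⌋. For p = 37, n = 273, the terms are:
  ⌊273/37^1⌋ = ⌊273/37⌋ = 7
(the next term ⌊273/37^2⌋ = 0, terminating the sum). Summing: v_37(273!) = 7 = 7.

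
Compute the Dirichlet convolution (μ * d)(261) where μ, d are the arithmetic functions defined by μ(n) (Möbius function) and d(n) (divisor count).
(μ * d)(261) = 1

Divisors of 261: [1, 3, 9, 29, 87, 261]. For each d | 261:
  d = 1: μ(1) · d(261/1) = 1 · 6 = 6
  d = 3: μ(3) · d(261/3) = -1 · 4 = -4
  d = 9: μ(9) · d(261/9) = 0 · 2 = 0
  d = 29: μ(29) · d(261/29) = -1 · 3 = -3
  d = 87: μ(87) · d(261/87) = 1 · 2 = 2
  d = 261: μ(261) · d(261/261) = 0 · 1 = 0
Summing: (μ * d)(261) = 6 + -4 + 0 + -3 + 2 + 0 = 1.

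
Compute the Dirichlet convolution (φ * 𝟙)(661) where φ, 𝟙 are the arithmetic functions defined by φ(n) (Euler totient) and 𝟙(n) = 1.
(φ * 𝟙)(661) = 661

Divisors of 661: [1, 661]. For each d | 661:
  d = 1: φ(1) · 𝟙(661/1) = 1 · 1 = 1
  d = 661: φ(661) · 𝟙(661/661) = 660 · 1 = 660
Summing: (φ * 𝟙)(661) = 1 + 660 = 661.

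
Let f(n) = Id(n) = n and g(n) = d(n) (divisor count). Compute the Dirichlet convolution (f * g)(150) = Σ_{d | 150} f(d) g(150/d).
(Id * d)(150) = 760

Divisors of 150: [1, 2, 3, 5, 6, 10, 15, 25, 30, 50, 75, 150]. For each d | 150:
  d = 1: Id(1) · d(150/1) = 1 · 12 = 12
  d = 2: Id(2) · d(150/2) = 2 · 6 = 12
  d = 3: Id(3) · d(150/3) = 3 · 6 = 18
  d = 5: Id(5) · d(150/5) = 5 · 8 = 40
  d = 6: Id(6) · d(150/6) = 6 · 3 = 18
  d = 10: Id(10) · d(150/10) = 10 · 4 = 40
  d = 15: Id(15) · d(150/15) = 15 · 4 = 60
  d = 25: Id(25) · d(150/25) = 25 · 4 = 100
  d = 30: Id(30) · d(150/30) = 30 · 2 = 60
  d = 50: Id(50) · d(150/50) = 50 · 2 = 100
  d = 75: Id(75) · d(150/75) = 75 · 2 = 150
  d = 150: Id(150) · d(150/150) = 150 · 1 = 150
Summing: (Id * d)(150) = 12 + 12 + 18 + 40 + 18 + 40 + 60 + 100 + 60 + 100 + 150 + 150 = 760.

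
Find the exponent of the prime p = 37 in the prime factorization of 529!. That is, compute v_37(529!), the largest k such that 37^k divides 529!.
v_37(529!) = 14

Legendre's formula: v_p(n!) = Σ_{k ≥ 1} ⌊n / p^k⌋. For p = 37, n = 529, the terms are:
  ⌊529/37^1⌋ = ⌊529/37⌋ = 14
(the next term ⌊529/37^2⌋ = 0, terminating the sum). Summing: v_37(529!) = 14 = 14.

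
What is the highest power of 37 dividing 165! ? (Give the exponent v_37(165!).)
v_37(165!) = 4

Legendre's formula: v_p(n!) = Σ_{k ≥ 1} ⌊n / p^k⌋. For p = 37, n = 165, the terms are:
  ⌊165/37^1⌋ = ⌊165/37⌋ = 4
(the next term ⌊165/37^2⌋ = 0, terminating the sum). Summing: v_37(165!) = 4 = 4.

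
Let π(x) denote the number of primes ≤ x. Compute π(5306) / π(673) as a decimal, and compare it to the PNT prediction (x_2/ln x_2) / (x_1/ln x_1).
π(5306)/π(673) = 703/122 ≈ 5.7623;  PNT prediction ≈ 5.9860.

π(673) = 122 and π(5306) = 703, so π(5306)/π(673) ≈ 5.7623. The PNT-predicted ratio is (5306/ln(5306)) / (673/ln(673)) ≈ 5.9860. The two agree to within a few percent, as expected.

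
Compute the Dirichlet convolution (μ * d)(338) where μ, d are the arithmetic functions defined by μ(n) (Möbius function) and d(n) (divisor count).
(μ * d)(338) = 1

Divisors of 338: [1, 2, 13, 26, 169, 338]. For each d | 338:
  d = 1: μ(1) · d(338/1) = 1 · 6 = 6
  d = 2: μ(2) · d(338/2) = -1 · 3 = -3
  d = 13: μ(13) · d(338/13) = -1 · 4 = -4
  d = 26: μ(26) · d(338/26) = 1 · 2 = 2
  d = 169: μ(169) · d(338/169) = 0 · 2 = 0
  d = 338: μ(338) · d(338/338) = 0 · 1 = 0
Summing: (μ * d)(338) = 6 + -3 + -4 + 2 + 0 + 0 = 1.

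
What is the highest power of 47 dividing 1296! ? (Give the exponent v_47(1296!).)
v_47(1296!) = 27

Legendre's formula: v_p(n!) = Σ_{k ≥ 1} ⌊n / p^k⌋. For p = 47, n = 1296, the terms are:
  ⌊1296/47^1⌋ = ⌊1296/47⌋ = 27
(the next term ⌊1296/47^2⌋ = 0, terminating the sum). Summing: v_47(1296!) = 27 = 27.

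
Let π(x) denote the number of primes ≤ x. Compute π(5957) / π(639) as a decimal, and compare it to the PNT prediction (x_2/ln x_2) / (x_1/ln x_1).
π(5957)/π(639) = 781/115 ≈ 6.7913;  PNT prediction ≈ 6.9281.

π(639) = 115 and π(5957) = 781, so π(5957)/π(639) ≈ 6.7913. The PNT-predicted ratio is (5957/ln(5957)) / (639/ln(639)) ≈ 6.9281. The two agree to within a few percent, as expected.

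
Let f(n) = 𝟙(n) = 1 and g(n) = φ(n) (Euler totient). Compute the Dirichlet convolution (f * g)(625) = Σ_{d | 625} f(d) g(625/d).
(𝟙 * φ)(625) = 625

Divisors of 625: [1, 5, 25, 125, 625]. For each d | 625:
  d = 1: 𝟙(1) · φ(625/1) = 1 · 500 = 500
  d = 5: 𝟙(5) · φ(625/5) = 1 · 100 = 100
  d = 25: 𝟙(25) · φ(625/25) = 1 · 20 = 20
  d = 125: 𝟙(125) · φ(625/125) = 1 · 4 = 4
  d = 625: 𝟙(625) · φ(625/625) = 1 · 1 = 1
Summing: (𝟙 * φ)(625) = 500 + 100 + 20 + 4 + 1 = 625.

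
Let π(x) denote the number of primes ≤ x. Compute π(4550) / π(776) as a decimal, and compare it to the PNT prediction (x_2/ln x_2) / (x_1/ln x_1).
π(4550)/π(776) = 617/137 ≈ 4.5036;  PNT prediction ≈ 4.6321.

π(776) = 137 and π(4550) = 617, so π(4550)/π(776) ≈ 4.5036. The PNT-predicted ratio is (4550/ln(4550)) / (776/ln(776)) ≈ 4.6321. The two agree to within a few percent, as expected.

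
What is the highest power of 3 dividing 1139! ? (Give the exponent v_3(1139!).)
v_3(1139!) = 566

Legendre's formula: v_p(n!) = Σ_{k ≥ 1} ⌊n / p^k⌋. For p = 3, n = 1139, the terms are:
  ⌊1139/3^1⌋ = ⌊1139/3⌋ = 379
  ⌊1139/3^2⌋ = ⌊1139/9⌋ = 126
  ⌊1139/3^3⌋ = ⌊1139/27⌋ = 42
  ⌊1139/3^4⌋ = ⌊1139/81⌋ = 14
  ⌊1139/3^5⌋ = ⌊1139/243⌋ = 4
  ⌊1139/3^6⌋ = ⌊1139/729⌋ = 1
(the next term ⌊1139/3^7⌋ = 0, terminating the sum). Summing: v_3(1139!) = 379 + 126 + 42 + 14 + 4 + 1 = 566.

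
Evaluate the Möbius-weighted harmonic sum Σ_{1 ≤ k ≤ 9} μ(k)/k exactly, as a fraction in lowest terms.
Σ μ(k)/k = -1/105

Values of μ(k) for 1 ≤ k ≤ 9: μ(1) = 1, μ(2) = -1, μ(3) = -1, μ(5) = -1, μ(6) = 1, μ(7) = -1, with μ = 0 on non-squarefree integers. Summing μ(k)/k for k where μ(k) ≠ 0 gives -1/105 ≈ -0.0095. (PNT ⟺ this sum → 0 as n → ∞.)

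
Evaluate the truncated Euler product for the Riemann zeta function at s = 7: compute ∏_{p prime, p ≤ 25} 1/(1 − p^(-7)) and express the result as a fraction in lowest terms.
∏ = 48232764637425582400715871008195503014129789903328125/47833390398549347808770198286798982719063238904795968

The primes p ≤ 25 are [2, 3, 5, 7, 11, 13, 17, 19, 23]. For each prime, (1 − 1/p^7)^(-1) = p^7 / (p^7 − 1). The product is (1 − 1/2^7)^(-1), (1 − 1/3^7)^(-1), (1 − 1/5^7)^(-1), (1 − 1/7^7)^(-1), (1 − 1/11^7)^(-1), (1 − 1/13^7)^(-1), (1 − 1/17^7)^(-1), (1 − 1/19^7)^(-1), (1 − 1/23^7)^(-1) = ∏ p^7 / (p^7 − 1) = 48232764637425582400715871008195503014129789903328125/47833390398549347808770198286798982719063238904795968.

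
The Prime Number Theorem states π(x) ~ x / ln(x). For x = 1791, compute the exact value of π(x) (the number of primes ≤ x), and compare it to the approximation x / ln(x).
π(1791) = 278;  x/ln(x) ≈ 239.10;  relative error ≈ 13.99%.

Directly count primes up to 1791: π(1791) = 278. The PNT approximation gives 1791/ln(1791) ≈ 1791/7.49053 ≈ 239.10. Relative error (π(x) − x/ln(x)) / π(x) ≈ 13.99%; the approximation is known to undercount slightly (Li(x) is a better estimate).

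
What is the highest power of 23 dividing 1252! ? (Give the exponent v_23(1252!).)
v_23(1252!) = 56

Legendre's formula: v_p(n!) = Σ_{k ≥ 1} ⌊n / p^k⌋. For p = 23, n = 1252, the terms are:
  ⌊1252/23^1⌋ = ⌊1252/23⌋ = 54
  ⌊1252/23^2⌋ = ⌊1252/529⌋ = 2
(the next term ⌊1252/23^3⌋ = 0, terminating the sum). Summing: v_23(1252!) = 54 + 2 = 56.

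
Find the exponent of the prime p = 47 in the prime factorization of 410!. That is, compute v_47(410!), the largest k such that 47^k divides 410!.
v_47(410!) = 8

Legendre's formula: v_p(n!) = Σ_{k ≥ 1} ⌊n / p^k⌋. For p = 47, n = 410, the terms are:
  ⌊410/47^1⌋ = ⌊410/47⌋ = 8
(the next term ⌊410/47^2⌋ = 0, terminating the sum). Summing: v_47(410!) = 8 = 8.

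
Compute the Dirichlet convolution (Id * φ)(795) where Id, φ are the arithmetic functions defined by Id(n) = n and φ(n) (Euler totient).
(Id * φ)(795) = 4725

Divisors of 795: [1, 3, 5, 15, 53, 159, 265, 795]. For each d | 795:
  d = 1: Id(1) · φ(795/1) = 1 · 416 = 416
  d = 3: Id(3) · φ(795/3) = 3 · 208 = 624
  d = 5: Id(5) · φ(795/5) = 5 · 104 = 520
  d = 15: Id(15) · φ(795/15) = 15 · 52 = 780
  d = 53: Id(53) · φ(795/53) = 53 · 8 = 424
  d = 159: Id(159) · φ(795/159) = 159 · 4 = 636
  d = 265: Id(265) · φ(795/265) = 265 · 2 = 530
  d = 795: Id(795) · φ(795/795) = 795 · 1 = 795
Summing: (Id * φ)(795) = 416 + 624 + 520 + 780 + 424 + 636 + 530 + 795 = 4725.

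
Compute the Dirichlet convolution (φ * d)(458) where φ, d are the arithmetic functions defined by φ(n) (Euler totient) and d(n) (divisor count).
(φ * d)(458) = 690

Divisors of 458: [1, 2, 229, 458]. For each d | 458:
  d = 1: φ(1) · d(458/1) = 1 · 4 = 4
  d = 2: φ(2) · d(458/2) = 1 · 2 = 2
  d = 229: φ(229) · d(458/229) = 228 · 2 = 456
  d = 458: φ(458) · d(458/458) = 228 · 1 = 228
Summing: (φ * d)(458) = 4 + 2 + 456 + 228 = 690.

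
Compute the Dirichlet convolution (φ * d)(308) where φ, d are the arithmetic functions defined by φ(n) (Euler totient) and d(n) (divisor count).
(φ * d)(308) = 672

Divisors of 308: [1, 2, 4, 7, 11, 14, 22, 28, 44, 77, 154, 308]. For each d | 308:
  d = 1: φ(1) · d(308/1) = 1 · 12 = 12
  d = 2: φ(2) · d(308/2) = 1 · 8 = 8
  d = 4: φ(4) · d(308/4) = 2 · 4 = 8
  d = 7: φ(7) · d(308/7) = 6 · 6 = 36
  d = 11: φ(11) · d(308/11) = 10 · 6 = 60
  d = 14: φ(14) · d(308/14) = 6 · 4 = 24
  d = 22: φ(22) · d(308/22) = 10 · 4 = 40
  d = 28: φ(28) · d(308/28) = 12 · 2 = 24
  d = 44: φ(44) · d(308/44) = 20 · 2 = 40
  d = 77: φ(77) · d(308/77) = 60 · 3 = 180
  d = 154: φ(154) · d(308/154) = 60 · 2 = 120
  d = 308: φ(308) · d(308/308) = 120 · 1 = 120
Summing: (φ * d)(308) = 12 + 8 + 8 + 36 + 60 + 24 + 40 + 24 + 40 + 180 + 120 + 120 = 672.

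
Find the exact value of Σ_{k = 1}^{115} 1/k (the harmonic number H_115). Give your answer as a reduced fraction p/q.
H_115 = 92573227274776723505600817476549419778817513966049/17379782769567790172972927968296006432665936992320

Direct summation: H_115 = 1 + 1/2 + ... + 1/115. The least common denominator is lcm(1, ..., 115) = 955888052326228459513511038256280353796626534577600; over this denominator the numerator is 955888052326228459513511038256280353796626534577600 + 477944026163114229756755519128140176898313267288800 + 318629350775409486504503679418760117932208844859200 + 238972013081557114878377759564070088449156633644400 + 191177610465245691902702207651256070759325306915520 + 159314675387704743252251839709380058966104422429600 + 136555436046604065644787291179468621970946647796800 + 119486006540778557439188879782035044224578316822200 + 106209783591803162168167893139586705977402948286400 + 95588805232622845951351103825628035379662653457760 + 86898913847838950864864639841480032163329684961600 + 79657337693852371626125919854690029483052211214800 + 73529850178940650731808541404329257984355887275200 + 68277718023302032822393645589734310985473323898400 + 63725870155081897300900735883752023586441768971840 + 59743003270389278719594439891017522112289158411100 + 56228708960366379971383002250369432576272149092800 + 53104891795901581084083946569793352988701474143200 + 50309897490854129448079528329277913357717186030400 + 47794402616311422975675551912814017689831326728880 + 45518478682201355214929097059822873990315549265600 + 43449456923919475432432319920740016081664842480800 + 41560350101140367804935262532881754512896805851200 + 39828668846926185813062959927345014741526105607400 + 38235522093049138380540441530251214151865061383104 + 36764925089470325365904270702164628992177943637600 + 35403261197267720722722631046528901992467649428800 + 34138859011651016411196822794867155492736661949200 + 32961656976766498603914173732975184613676777054400 + 31862935077540948650450367941876011793220884485920 + 30835098462136401919790678653428398509568597889600 + 29871501635194639359797219945508761056144579205550 + 28966304615946316954954879947160010721109894987200 + 28114354480183189985691501125184716288136074546400 + 27311087209320813128957458235893724394189329559360 + 26552445897950790542041973284896676494350737071600 + 25834812225033201608473271304223793345854771204800 + 25154948745427064724039764164638956678858593015200 + 24509950059646883577269513801443085994785295758400 + 23897201308155711487837775956407008844915663364440 + 23314342739664108768622220445275130580405525233600 + 22759239341100677607464548529911436995157774632800 + 22229954705261126965430489261773961716200617083200 + 21724728461959737716216159960370008040832421240400 + 21241956718360632433633578627917341195480589657280 + 20780175050570183902467631266440877256448402925600 + 20338043666515499138585341239495326676523968820800 + 19914334423463092906531479963672507370763052803700 + 19507919435229152234969613025638374567278092542400 + 19117761046524569190270220765125607075932530691552 + 18742902986788793323794334083456477525424049697600 + 18382462544735162682952135351082314496088971818800 + 18035623628796763387047378080307176486728802539200 + 17701630598633860361361315523264450996233824714400 + 17379782769567790172972927968296006432665936992320 + 17069429505825508205598411397433577746368330974600 + 16769965830284709816026509443092637785905728676800 + 16480828488383249301957086866487592306838388527200 + 16201492412308956940906966750106446674519093806400 + 15931467538770474325225183970938005896610442242960 + 15670295939774237041205098987807874652403713681600 + 15417549231068200959895339326714199254784298944800 + 15172826227400451738309699019940957996771849755200 + 14935750817597319679898609972754380528072289602775 + 14705970035788130146361708280865851596871177455040 + 14483152307973158477477439973580005360554947493600 + 14266985855615350141992702063526572444725769172800 + 14057177240091594992845750562592358144068037273200 + 13853450033713455934978420844293918170965601950400 + 13655543604660406564478729117946862197094664779680 + 13463212004594767035401563919102540194318683585600 + 13276222948975395271020986642448338247175368535800 + 13094356881181211774157685455565484298583925131200 + 12917406112516600804236635652111896672927385602400 + 12745174031016379460180147176750404717288353794368 + 12577474372713532362019882082319478339429296507600 + 12414130549691278694980662834497147451904240708800 + 12254975029823441788634756900721542997392647879200 + 12099848763623145057133051117168105744261095374400 + 11948600654077855743918887978203504422457831682220 + 11801087065755906907574210348842967330822549809600 + 11657171369832054384311110222637565290202762616800 + 11516723522002752524259169135617835587911163067200 + 11379619670550338803732274264955718497578887316400 + 11245741792073275994276600450073886515254429818560 + 11114977352630563482715244630886980858100308541600 + 10987218992255499534638057910991728204558925684800 + 10862364230979868858108079980185004020416210620200 + 10740315194676724264196753238834610716816028478400 + 10620978359180316216816789313958670597740294828640 + 10504264311277235818829791629189893997765126753600 + 10390087525285091951233815633220438628224201462800 + 10278366154045467306596892884476132836522865963200 + 10169021833257749569292670619747663338261984410400 + 10061979498170825889615905665855582671543437206080 + 9957167211731546453265739981836253685381526401850 + 9854516003363179994984649878930725296872438500800 + 9753959717614576117484806512819187283639046271200 + 9655434871982105651651626649053336907036631662400 + 9558880523262284595135110382562803537966265345776 + 9464238141843846133797138992636439146501252817600 + 9371451493394396661897167041728238762712024848800 + 9280466527439111257412728526760003434918704219200 + 9191231272367581341476067675541157248044485909400 + 9103695736440271042985819411964574798063109853120 + 9017811814398381693523689040153588243364401269600 + 8933533199310546350593561105198881811183425556800 + 8850815299316930180680657761632225498116912357200 + 8769615158956224399206523286754865631161711326400 + 8689891384783895086486463984148003216332968496160 + 8611604075011067202824423768074597781951590401600 + 8534714752912754102799205698716788873184165487300 + 8459186303771933270031071135011330564571916235200 + 8384982915142354908013254721546318892952864338400 + 8312070020228073560987052506576350902579361170240 = 5091527500112719792808044961210218087834963268132695, so H_115 = 5091527500112719792808044961210218087834963268132695/955888052326228459513511038256280353796626534577600; reducing by gcd(5091527500112719792808044961210218087834963268132695, 955888052326228459513511038256280353796626534577600) = 55 gives 92573227274776723505600817476549419778817513966049/17379782769567790172972927968296006432665936992320 ≈ 5.32649. (The PNT-adjacent estimate ln(115) + γ ≈ 5.32215 matches within O(1/n).)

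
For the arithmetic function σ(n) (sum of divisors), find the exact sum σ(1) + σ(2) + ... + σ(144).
Σ_{n ≤ 144} σ(n) = 17186

Compute σ(n) for each 1 ≤ n ≤ 144: σ(1) = 1, σ(2) = 3, σ(3) = 4, σ(4) = 7, σ(5) = 6, σ(6) = 12, σ(7) = 8, σ(8) = 15, σ(9) = 13, σ(10) = 18, σ(11) = 12, σ(12) = 28, σ(13) = 14, σ(14) = 24, σ(15) = 24, σ(16) = 31, σ(17) = 18, σ(18) = 39, σ(19) = 20, σ(20) = 42, σ(21) = 32, σ(22) = 36, σ(23) = 24, σ(24) = 60, σ(25) = 31, σ(26) = 42, σ(27) = 40, σ(28) = 56, σ(29) = 30, σ(30) = 72, σ(31) = 32, σ(32) = 63, σ(33) = 48, σ(34) = 54, σ(35) = 48, σ(36) = 91, σ(37) = 38, σ(38) = 60, σ(39) = 56, σ(40) = 90, σ(41) = 42, σ(42) = 96, σ(43) = 44, σ(44) = 84, σ(45) = 78, σ(46) = 72, σ(47) = 48, σ(48) = 124, σ(49) = 57, σ(50) = 93, σ(51) = 72, σ(52) = 98, σ(53) = 54, σ(54) = 120, σ(55) = 72, σ(56) = 120, σ(57) = 80, σ(58) = 90, σ(59) = 60, σ(60) = 168, σ(61) = 62, σ(62) = 96, σ(63) = 104, σ(64) = 127, σ(65) = 84, σ(66) = 144, σ(67) = 68, σ(68) = 126, σ(69) = 96, σ(70) = 144, σ(71) = 72, σ(72) = 195, σ(73) = 74, σ(74) = 114, σ(75) = 124, σ(76) = 140, σ(77) = 96, σ(78) = 168, σ(79) = 80, σ(80) = 186, σ(81) = 121, σ(82) = 126, σ(83) = 84, σ(84) = 224, σ(85) = 108, σ(86) = 132, σ(87) = 120, σ(88) = 180, σ(89) = 90, σ(90) = 234, σ(91) = 112, σ(92) = 168, σ(93) = 128, σ(94) = 144, σ(95) = 120, σ(96) = 252, σ(97) = 98, σ(98) = 171, σ(99) = 156, σ(100) = 217, σ(101) = 102, σ(102) = 216, σ(103) = 104, σ(104) = 210, σ(105) = 192, σ(106) = 162, σ(107) = 108, σ(108) = 280, σ(109) = 110, σ(110) = 216, σ(111) = 152, σ(112) = 248, σ(113) = 114, σ(114) = 240, σ(115) = 144, σ(116) = 210, σ(117) = 182, σ(118) = 180, σ(119) = 144, σ(120) = 360, σ(121) = 133, σ(122) = 186, σ(123) = 168, σ(124) = 224, σ(125) = 156, σ(126) = 312, σ(127) = 128, σ(128) = 255, σ(129) = 176, σ(130) = 252, σ(131) = 132, σ(132) = 336, σ(133) = 160, σ(134) = 204, σ(135) = 240, σ(136) = 270, σ(137) = 138, σ(138) = 288, σ(139) = 140, σ(140) = 336, σ(141) = 192, σ(142) = 216, σ(143) = 168, σ(144) = 403. Summing all 144 values: 17186. (Average order: Σ_{n ≤ x} σ(n) ~ (π²/12) x². For x = 144, (π²/12)·144² ≈ 17054.68.)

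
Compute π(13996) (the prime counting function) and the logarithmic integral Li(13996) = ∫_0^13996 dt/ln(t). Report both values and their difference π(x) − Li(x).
π(13996) = 1650;  Li(13996) ≈ 1671.84;  π(x) − Li(x) ≈ -21.84.

Direct count of primes ≤ 13996 gives π(13996) = 1650. Numerical evaluation of the logarithmic integral gives Li(13996) ≈ 1671.84. The difference π(x) − Li(x) ≈ -21.84 is typically negative for small/moderate x (Li(x) overestimates), though Littlewood's theorem shows this sign changes infinitely often.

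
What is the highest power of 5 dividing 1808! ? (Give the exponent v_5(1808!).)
v_5(1808!) = 449

Legendre's formula: v_p(n!) = Σ_{k ≥ 1} ⌊n / p^k⌋. For p = 5, n = 1808, the terms are:
  ⌊1808/5^1⌋ = ⌊1808/5⌋ = 361
  ⌊1808/5^2⌋ = ⌊1808/25⌋ = 72
  ⌊1808/5^3⌋ = ⌊1808/125⌋ = 14
  ⌊1808/5^4⌋ = ⌊1808/625⌋ = 2
(the next term ⌊1808/5^5⌋ = 0, terminating the sum). Summing: v_5(1808!) = 361 + 72 + 14 + 2 = 449.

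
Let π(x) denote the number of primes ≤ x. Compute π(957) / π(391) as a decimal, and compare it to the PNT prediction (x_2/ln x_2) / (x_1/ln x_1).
π(957)/π(391) = 162/77 ≈ 2.1039;  PNT prediction ≈ 2.1284.

π(391) = 77 and π(957) = 162, so π(957)/π(391) ≈ 2.1039. The PNT-predicted ratio is (957/ln(957)) / (391/ln(391)) ≈ 2.1284. The two agree to within a few percent, as expected.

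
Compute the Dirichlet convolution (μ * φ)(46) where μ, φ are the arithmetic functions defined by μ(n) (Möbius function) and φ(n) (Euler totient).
(μ * φ)(46) = 0

Divisors of 46: [1, 2, 23, 46]. For each d | 46:
  d = 1: μ(1) · φ(46/1) = 1 · 22 = 22
  d = 2: μ(2) · φ(46/2) = -1 · 22 = -22
  d = 23: μ(23) · φ(46/23) = -1 · 1 = -1
  d = 46: μ(46) · φ(46/46) = 1 · 1 = 1
Summing: (μ * φ)(46) = 22 + -22 + -1 + 1 = 0.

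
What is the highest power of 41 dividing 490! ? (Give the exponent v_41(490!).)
v_41(490!) = 11

Legendre's formula: v_p(n!) = Σ_{k ≥ 1} ⌊n / p^k⌋. For p = 41, n = 490, the terms are:
  ⌊490/41^1⌋ = ⌊490/41⌋ = 11
(the next term ⌊490/41^2⌋ = 0, terminating the sum). Summing: v_41(490!) = 11 = 11.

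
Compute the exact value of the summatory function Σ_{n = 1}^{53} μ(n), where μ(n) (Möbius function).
Σ_{n ≤ 53} μ(n) = -3

Compute μ(n) for each 1 ≤ n ≤ 53: μ(1) = 1, μ(2) = -1, μ(3) = -1, μ(4) = 0, μ(5) = -1, μ(6) = 1, μ(7) = -1, μ(8) = 0, μ(9) = 0, μ(10) = 1, μ(11) = -1, μ(12) = 0, μ(13) = -1, μ(14) = 1, μ(15) = 1, μ(16) = 0, μ(17) = -1, μ(18) = 0, μ(19) = -1, μ(20) = 0, μ(21) = 1, μ(22) = 1, μ(23) = -1, μ(24) = 0, μ(25) = 0, μ(26) = 1, μ(27) = 0, μ(28) = 0, μ(29) = -1, μ(30) = -1, μ(31) = -1, μ(32) = 0, μ(33) = 1, μ(34) = 1, μ(35) = 1, μ(36) = 0, μ(37) = -1, μ(38) = 1, μ(39) = 1, μ(40) = 0, μ(41) = -1, μ(42) = -1, μ(43) = -1, μ(44) = 0, μ(45) = 0, μ(46) = 1, μ(47) = -1, μ(48) = 0, μ(49) = 0, μ(50) = 0, μ(51) = 1, μ(52) = 0, μ(53) = -1. Summing all 53 values: -3. (Mertens function M(x) = Σ_{n ≤ x} μ(n); on average M(x) should be small (PNT ⟺ M(x) = o(x)).)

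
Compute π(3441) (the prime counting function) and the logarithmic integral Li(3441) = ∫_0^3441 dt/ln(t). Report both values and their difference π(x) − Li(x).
π(3441) = 481;  Li(3441) ≈ 497.36;  π(x) − Li(x) ≈ -16.36.

Direct count of primes ≤ 3441 gives π(3441) = 481. Numerical evaluation of the logarithmic integral gives Li(3441) ≈ 497.36. The difference π(x) − Li(x) ≈ -16.36 is typically negative for small/moderate x (Li(x) overestimates), though Littlewood's theorem shows this sign changes infinitely often.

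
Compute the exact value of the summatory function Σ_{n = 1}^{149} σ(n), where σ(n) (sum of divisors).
Σ_{n ≤ 149} σ(n) = 18232

Compute σ(n) for each 1 ≤ n ≤ 149: σ(1) = 1, σ(2) = 3, σ(3) = 4, σ(4) = 7, σ(5) = 6, σ(6) = 12, σ(7) = 8, σ(8) = 15, σ(9) = 13, σ(10) = 18, σ(11) = 12, σ(12) = 28, σ(13) = 14, σ(14) = 24, σ(15) = 24, σ(16) = 31, σ(17) = 18, σ(18) = 39, σ(19) = 20, σ(20) = 42, σ(21) = 32, σ(22) = 36, σ(23) = 24, σ(24) = 60, σ(25) = 31, σ(26) = 42, σ(27) = 40, σ(28) = 56, σ(29) = 30, σ(30) = 72, σ(31) = 32, σ(32) = 63, σ(33) = 48, σ(34) = 54, σ(35) = 48, σ(36) = 91, σ(37) = 38, σ(38) = 60, σ(39) = 56, σ(40) = 90, σ(41) = 42, σ(42) = 96, σ(43) = 44, σ(44) = 84, σ(45) = 78, σ(46) = 72, σ(47) = 48, σ(48) = 124, σ(49) = 57, σ(50) = 93, σ(51) = 72, σ(52) = 98, σ(53) = 54, σ(54) = 120, σ(55) = 72, σ(56) = 120, σ(57) = 80, σ(58) = 90, σ(59) = 60, σ(60) = 168, σ(61) = 62, σ(62) = 96, σ(63) = 104, σ(64) = 127, σ(65) = 84, σ(66) = 144, σ(67) = 68, σ(68) = 126, σ(69) = 96, σ(70) = 144, σ(71) = 72, σ(72) = 195, σ(73) = 74, σ(74) = 114, σ(75) = 124, σ(76) = 140, σ(77) = 96, σ(78) = 168, σ(79) = 80, σ(80) = 186, σ(81) = 121, σ(82) = 126, σ(83) = 84, σ(84) = 224, σ(85) = 108, σ(86) = 132, σ(87) = 120, σ(88) = 180, σ(89) = 90, σ(90) = 234, σ(91) = 112, σ(92) = 168, σ(93) = 128, σ(94) = 144, σ(95) = 120, σ(96) = 252, σ(97) = 98, σ(98) = 171, σ(99) = 156, σ(100) = 217, σ(101) = 102, σ(102) = 216, σ(103) = 104, σ(104) = 210, σ(105) = 192, σ(106) = 162, σ(107) = 108, σ(108) = 280, σ(109) = 110, σ(110) = 216, σ(111) = 152, σ(112) = 248, σ(113) = 114, σ(114) = 240, σ(115) = 144, σ(116) = 210, σ(117) = 182, σ(118) = 180, σ(119) = 144, σ(120) = 360, σ(121) = 133, σ(122) = 186, σ(123) = 168, σ(124) = 224, σ(125) = 156, σ(126) = 312, σ(127) = 128, σ(128) = 255, σ(129) = 176, σ(130) = 252, σ(131) = 132, σ(132) = 336, σ(133) = 160, σ(134) = 204, σ(135) = 240, σ(136) = 270, σ(137) = 138, σ(138) = 288, σ(139) = 140, σ(140) = 336, σ(141) = 192, σ(142) = 216, σ(143) = 168, σ(144) = 403, σ(145) = 180, σ(146) = 222, σ(147) = 228, σ(148) = 266, σ(149) = 150. Summing all 149 values: 18232. (Average order: Σ_{n ≤ x} σ(n) ~ (π²/12) x². For x = 149, (π²/12)·149² ≈ 18259.59.)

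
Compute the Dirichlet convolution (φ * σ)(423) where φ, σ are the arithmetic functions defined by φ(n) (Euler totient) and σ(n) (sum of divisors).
(φ * σ)(423) = 2538

Divisors of 423: [1, 3, 9, 47, 141, 423]. For each d | 423:
  d = 1: φ(1) · σ(423/1) = 1 · 624 = 624
  d = 3: φ(3) · σ(423/3) = 2 · 192 = 384
  d = 9: φ(9) · σ(423/9) = 6 · 48 = 288
  d = 47: φ(47) · σ(423/47) = 46 · 13 = 598
  d = 141: φ(141) · σ(423/141) = 92 · 4 = 368
  d = 423: φ(423) · σ(423/423) = 276 · 1 = 276
Summing: (φ * σ)(423) = 624 + 384 + 288 + 598 + 368 + 276 = 2538.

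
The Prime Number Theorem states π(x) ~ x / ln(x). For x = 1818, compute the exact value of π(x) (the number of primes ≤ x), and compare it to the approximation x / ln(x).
π(1818) = 280;  x/ln(x) ≈ 242.22;  relative error ≈ 13.49%.

Directly count primes up to 1818: π(1818) = 280. The PNT approximation gives 1818/ln(1818) ≈ 1818/7.50549 ≈ 242.22. Relative error (π(x) − x/ln(x)) / π(x) ≈ 13.49%; the approximation is known to undercount slightly (Li(x) is a better estimate).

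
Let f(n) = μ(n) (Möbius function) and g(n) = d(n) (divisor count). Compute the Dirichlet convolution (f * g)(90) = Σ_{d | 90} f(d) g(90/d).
(μ * d)(90) = 1

Divisors of 90: [1, 2, 3, 5, 6, 9, 10, 15, 18, 30, 45, 90]. For each d | 90:
  d = 1: μ(1) · d(90/1) = 1 · 12 = 12
  d = 2: μ(2) · d(90/2) = -1 · 6 = -6
  d = 3: μ(3) · d(90/3) = -1 · 8 = -8
  d = 5: μ(5) · d(90/5) = -1 · 6 = -6
  d = 6: μ(6) · d(90/6) = 1 · 4 = 4
  d = 9: μ(9) · d(90/9) = 0 · 4 = 0
  d = 10: μ(10) · d(90/10) = 1 · 3 = 3
  d = 15: μ(15) · d(90/15) = 1 · 4 = 4
  d = 18: μ(18) · d(90/18) = 0 · 2 = 0
  d = 30: μ(30) · d(90/30) = -1 · 2 = -2
  d = 45: μ(45) · d(90/45) = 0 · 2 = 0
  d = 90: μ(90) · d(90/90) = 0 · 1 = 0
Summing: (μ * d)(90) = 12 + -6 + -8 + -6 + 4 + 0 + 3 + 4 + 0 + -2 + 0 + 0 = 1.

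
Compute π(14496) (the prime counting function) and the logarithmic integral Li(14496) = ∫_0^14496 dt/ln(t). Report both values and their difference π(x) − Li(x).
π(14496) = 1698;  Li(14496) ≈ 1724.12;  π(x) − Li(x) ≈ -26.12.

Direct count of primes ≤ 14496 gives π(14496) = 1698. Numerical evaluation of the logarithmic integral gives Li(14496) ≈ 1724.12. The difference π(x) − Li(x) ≈ -26.12 is typically negative for small/moderate x (Li(x) overestimates), though Littlewood's theorem shows this sign changes infinitely often.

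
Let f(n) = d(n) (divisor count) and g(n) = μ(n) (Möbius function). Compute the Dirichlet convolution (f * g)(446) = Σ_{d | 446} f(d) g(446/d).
(d * μ)(446) = 1

Divisors of 446: [1, 2, 223, 446]. For each d | 446:
  d = 1: d(1) · μ(446/1) = 1 · 1 = 1
  d = 2: d(2) · μ(446/2) = 2 · -1 = -2
  d = 223: d(223) · μ(446/223) = 2 · -1 = -2
  d = 446: d(446) · μ(446/446) = 4 · 1 = 4
Summing: (d * μ)(446) = 1 + -2 + -2 + 4 = 1.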